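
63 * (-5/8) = -315/8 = -39.38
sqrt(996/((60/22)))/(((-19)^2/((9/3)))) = 3 * sqrt(9130)/1805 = 0.16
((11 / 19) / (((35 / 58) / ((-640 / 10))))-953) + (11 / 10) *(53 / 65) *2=-43769966 / 43225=-1012.61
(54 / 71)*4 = 216 / 71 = 3.04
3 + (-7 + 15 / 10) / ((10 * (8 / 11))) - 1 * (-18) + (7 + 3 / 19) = 83301 / 3040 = 27.40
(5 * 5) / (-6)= -25 / 6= -4.17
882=882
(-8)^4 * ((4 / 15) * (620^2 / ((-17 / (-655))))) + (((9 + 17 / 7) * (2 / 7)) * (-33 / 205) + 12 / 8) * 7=473572534062065 / 29274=16177240351.92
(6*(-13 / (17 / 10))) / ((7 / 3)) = -2340 / 119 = -19.66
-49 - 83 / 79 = -3954 / 79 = -50.05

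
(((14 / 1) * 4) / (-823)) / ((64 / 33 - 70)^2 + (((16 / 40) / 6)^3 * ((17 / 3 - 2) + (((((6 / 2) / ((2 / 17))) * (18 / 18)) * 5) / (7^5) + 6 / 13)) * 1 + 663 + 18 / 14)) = -29980024074000 / 2333648655187070317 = -0.00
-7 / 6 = -1.17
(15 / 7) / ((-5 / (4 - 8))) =12 / 7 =1.71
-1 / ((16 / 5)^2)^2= -625 / 65536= -0.01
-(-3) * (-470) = -1410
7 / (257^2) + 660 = 43592347 / 66049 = 660.00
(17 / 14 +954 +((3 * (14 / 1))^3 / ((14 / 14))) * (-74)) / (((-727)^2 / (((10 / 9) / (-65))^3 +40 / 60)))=-3151531682405 / 455807109303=-6.91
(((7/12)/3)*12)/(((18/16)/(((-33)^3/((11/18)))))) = -121968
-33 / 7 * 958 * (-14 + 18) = -126456 / 7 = -18065.14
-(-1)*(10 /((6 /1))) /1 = 5 /3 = 1.67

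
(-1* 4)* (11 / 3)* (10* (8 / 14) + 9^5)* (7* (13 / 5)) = -236455076 / 15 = -15763671.73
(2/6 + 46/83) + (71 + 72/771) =4606276/63993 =71.98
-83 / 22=-3.77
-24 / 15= -8 / 5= -1.60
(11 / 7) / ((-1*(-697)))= 11 / 4879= 0.00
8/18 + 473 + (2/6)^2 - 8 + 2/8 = 16769/36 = 465.81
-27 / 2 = -13.50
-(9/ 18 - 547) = 1093/ 2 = 546.50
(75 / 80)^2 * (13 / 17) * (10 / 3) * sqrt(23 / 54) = 1625 * sqrt(138) / 13056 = 1.46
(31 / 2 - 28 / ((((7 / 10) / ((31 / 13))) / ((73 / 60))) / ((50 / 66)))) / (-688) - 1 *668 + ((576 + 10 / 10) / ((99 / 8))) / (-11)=-13093181951 / 19480032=-672.13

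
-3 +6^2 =33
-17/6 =-2.83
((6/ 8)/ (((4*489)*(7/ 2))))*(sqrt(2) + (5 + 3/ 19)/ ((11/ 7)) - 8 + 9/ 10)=-7979/ 19077520 + sqrt(2)/ 9128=-0.00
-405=-405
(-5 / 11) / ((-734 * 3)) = 5 / 24222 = 0.00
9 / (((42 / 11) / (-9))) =-297 / 14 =-21.21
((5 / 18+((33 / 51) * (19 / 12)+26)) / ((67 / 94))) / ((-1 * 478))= -785323 / 9799956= -0.08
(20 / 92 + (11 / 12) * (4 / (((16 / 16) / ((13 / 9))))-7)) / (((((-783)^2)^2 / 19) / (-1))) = 42617 / 933681254851764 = 0.00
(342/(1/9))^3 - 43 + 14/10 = 145806152552/5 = 29161230510.40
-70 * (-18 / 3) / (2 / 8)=1680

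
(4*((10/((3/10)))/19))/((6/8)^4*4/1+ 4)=25600/19209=1.33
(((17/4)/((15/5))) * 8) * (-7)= -238/3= -79.33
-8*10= -80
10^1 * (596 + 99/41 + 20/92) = 5645100/943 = 5986.32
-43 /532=-0.08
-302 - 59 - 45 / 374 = -135059 / 374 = -361.12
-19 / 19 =-1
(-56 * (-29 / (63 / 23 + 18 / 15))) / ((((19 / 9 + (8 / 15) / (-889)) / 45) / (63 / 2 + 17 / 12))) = 3688971063750 / 12749081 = 289351.92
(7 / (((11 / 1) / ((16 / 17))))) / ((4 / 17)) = 2.55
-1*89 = -89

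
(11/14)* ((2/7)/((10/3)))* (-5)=-0.34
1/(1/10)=10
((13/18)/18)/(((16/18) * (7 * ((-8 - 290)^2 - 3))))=13/179022816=0.00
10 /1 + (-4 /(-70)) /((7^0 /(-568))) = -22.46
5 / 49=0.10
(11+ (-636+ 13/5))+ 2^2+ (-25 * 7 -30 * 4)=-4567/5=-913.40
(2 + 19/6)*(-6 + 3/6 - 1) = -403/12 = -33.58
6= 6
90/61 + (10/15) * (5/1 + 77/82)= 40777/7503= 5.43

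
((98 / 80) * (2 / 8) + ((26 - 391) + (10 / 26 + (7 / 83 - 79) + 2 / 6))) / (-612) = 229382347 / 316967040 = 0.72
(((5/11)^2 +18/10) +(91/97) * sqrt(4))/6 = 37978/58685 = 0.65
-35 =-35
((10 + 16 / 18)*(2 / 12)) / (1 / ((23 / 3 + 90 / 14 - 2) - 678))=-97888 / 81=-1208.49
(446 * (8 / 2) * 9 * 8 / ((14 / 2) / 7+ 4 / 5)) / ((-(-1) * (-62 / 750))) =-26760000 / 31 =-863225.81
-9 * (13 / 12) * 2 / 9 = -13 / 6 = -2.17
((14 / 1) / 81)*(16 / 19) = 224 / 1539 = 0.15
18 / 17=1.06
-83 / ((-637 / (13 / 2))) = 83 / 98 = 0.85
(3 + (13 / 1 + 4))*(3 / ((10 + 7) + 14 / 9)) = 540 / 167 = 3.23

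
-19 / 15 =-1.27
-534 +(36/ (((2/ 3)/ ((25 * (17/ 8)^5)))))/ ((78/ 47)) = 14787512319/ 425984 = 34713.77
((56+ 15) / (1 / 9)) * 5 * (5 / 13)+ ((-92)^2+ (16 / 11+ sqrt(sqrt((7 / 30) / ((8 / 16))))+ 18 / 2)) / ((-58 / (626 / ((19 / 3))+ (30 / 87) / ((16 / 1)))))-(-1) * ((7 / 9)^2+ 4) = -13213.05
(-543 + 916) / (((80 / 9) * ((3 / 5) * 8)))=1119 / 128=8.74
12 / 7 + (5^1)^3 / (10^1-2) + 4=1195 / 56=21.34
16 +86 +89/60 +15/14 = 43913/420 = 104.55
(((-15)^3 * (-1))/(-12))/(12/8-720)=375/958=0.39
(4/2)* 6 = 12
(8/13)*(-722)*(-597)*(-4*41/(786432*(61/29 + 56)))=-85416571/89722880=-0.95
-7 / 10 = -0.70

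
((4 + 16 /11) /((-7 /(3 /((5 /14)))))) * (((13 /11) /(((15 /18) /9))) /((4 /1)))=-12636 /605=-20.89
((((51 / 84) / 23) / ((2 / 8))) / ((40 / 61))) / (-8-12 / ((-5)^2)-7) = -5185 / 498456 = -0.01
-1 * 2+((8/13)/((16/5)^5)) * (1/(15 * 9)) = -92011919/46006272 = -2.00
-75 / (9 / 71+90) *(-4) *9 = 7100 / 237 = 29.96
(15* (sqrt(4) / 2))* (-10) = -150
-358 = -358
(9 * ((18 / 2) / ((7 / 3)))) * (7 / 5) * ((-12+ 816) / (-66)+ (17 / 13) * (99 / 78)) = -9506403 / 18590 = -511.37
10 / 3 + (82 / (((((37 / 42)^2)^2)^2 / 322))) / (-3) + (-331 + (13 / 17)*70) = -4395340611572526589 / 179136452149971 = -24536.27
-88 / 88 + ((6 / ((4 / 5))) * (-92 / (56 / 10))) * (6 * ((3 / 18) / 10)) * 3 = -1063 / 28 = -37.96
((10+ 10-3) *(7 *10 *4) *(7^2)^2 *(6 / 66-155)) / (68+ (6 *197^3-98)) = -405720980 / 10512381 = -38.59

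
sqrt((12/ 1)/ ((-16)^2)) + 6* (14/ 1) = sqrt(3)/ 8 + 84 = 84.22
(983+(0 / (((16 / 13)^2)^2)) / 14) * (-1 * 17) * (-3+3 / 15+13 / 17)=170059 / 5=34011.80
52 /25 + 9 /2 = 329 /50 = 6.58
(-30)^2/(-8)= -225/2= -112.50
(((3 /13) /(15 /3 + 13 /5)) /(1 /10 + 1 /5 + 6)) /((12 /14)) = 0.01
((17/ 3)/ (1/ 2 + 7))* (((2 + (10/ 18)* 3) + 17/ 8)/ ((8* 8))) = 2363/ 34560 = 0.07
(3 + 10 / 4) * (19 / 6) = 17.42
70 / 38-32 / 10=-129 / 95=-1.36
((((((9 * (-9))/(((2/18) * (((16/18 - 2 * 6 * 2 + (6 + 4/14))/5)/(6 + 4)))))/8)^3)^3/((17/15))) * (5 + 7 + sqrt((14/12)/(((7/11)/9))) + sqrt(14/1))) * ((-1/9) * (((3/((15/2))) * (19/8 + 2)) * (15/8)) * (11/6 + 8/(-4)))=103576094906057616891910389308646200925498193359375 * sqrt(14)/246712733790687369161441542144 + 103576094906057616891910389308646200925498193359375 * sqrt(66)/493425467581374738322883084288 + 310728284718172850675731167925938602776494580078125/61678183447671842290360385536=8314072218181071219944.97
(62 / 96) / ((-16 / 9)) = -0.36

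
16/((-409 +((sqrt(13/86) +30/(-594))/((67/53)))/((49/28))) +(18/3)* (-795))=-7681611490982352/2486452577119511347 - 7795950624* sqrt(1118)/2486452577119511347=-0.00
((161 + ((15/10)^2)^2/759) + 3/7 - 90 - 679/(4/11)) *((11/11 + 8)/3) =-152658621/28336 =-5387.44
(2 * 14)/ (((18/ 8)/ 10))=1120/ 9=124.44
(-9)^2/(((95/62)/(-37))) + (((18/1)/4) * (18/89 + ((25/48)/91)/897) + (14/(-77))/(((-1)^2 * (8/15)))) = -158342418151843/80978337440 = -1955.37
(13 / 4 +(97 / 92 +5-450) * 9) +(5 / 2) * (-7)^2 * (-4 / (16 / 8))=-97457 / 23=-4237.26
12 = 12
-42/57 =-0.74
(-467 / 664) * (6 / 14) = -1401 / 4648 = -0.30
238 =238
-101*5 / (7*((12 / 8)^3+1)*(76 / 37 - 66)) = 14948 / 57967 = 0.26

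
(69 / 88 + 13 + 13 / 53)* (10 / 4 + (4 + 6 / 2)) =1243227 / 9328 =133.28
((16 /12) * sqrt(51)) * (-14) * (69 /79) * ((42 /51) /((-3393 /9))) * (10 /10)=18032 * sqrt(51) /506311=0.25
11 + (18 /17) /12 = 377 /34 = 11.09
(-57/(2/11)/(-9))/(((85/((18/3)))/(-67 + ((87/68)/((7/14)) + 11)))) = -379753/2890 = -131.40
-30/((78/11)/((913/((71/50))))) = -2510750/923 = -2720.21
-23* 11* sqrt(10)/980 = -253* sqrt(10)/980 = -0.82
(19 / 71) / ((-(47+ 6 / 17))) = -323 / 57155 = -0.01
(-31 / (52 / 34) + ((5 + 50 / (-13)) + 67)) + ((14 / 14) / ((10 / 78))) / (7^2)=306039 / 6370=48.04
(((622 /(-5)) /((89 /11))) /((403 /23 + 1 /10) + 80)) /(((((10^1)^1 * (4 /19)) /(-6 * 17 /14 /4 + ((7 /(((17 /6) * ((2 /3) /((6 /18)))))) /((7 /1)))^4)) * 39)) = 2121523355677 /607521220331480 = 0.00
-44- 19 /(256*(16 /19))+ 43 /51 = -9033707 /208896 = -43.24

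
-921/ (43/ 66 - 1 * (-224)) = -60786/ 14827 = -4.10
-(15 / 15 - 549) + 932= 1480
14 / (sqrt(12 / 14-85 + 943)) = 7 * sqrt(1169) / 501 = 0.48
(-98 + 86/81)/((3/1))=-7852/243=-32.31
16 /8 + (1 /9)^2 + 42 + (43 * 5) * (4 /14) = 59785 /567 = 105.44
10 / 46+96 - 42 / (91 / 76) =18281 / 299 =61.14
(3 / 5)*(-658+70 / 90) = -1183 / 3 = -394.33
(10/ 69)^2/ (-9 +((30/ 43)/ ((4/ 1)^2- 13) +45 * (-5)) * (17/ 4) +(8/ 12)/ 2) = -17200/ 789353169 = -0.00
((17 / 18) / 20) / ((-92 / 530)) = -901 / 3312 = -0.27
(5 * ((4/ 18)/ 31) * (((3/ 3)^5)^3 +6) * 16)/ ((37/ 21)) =2.28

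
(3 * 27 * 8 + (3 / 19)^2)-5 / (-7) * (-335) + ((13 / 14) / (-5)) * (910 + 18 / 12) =12102341 / 50540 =239.46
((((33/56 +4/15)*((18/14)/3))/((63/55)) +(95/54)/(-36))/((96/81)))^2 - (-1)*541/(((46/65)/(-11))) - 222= -30994212511308553/3591046545408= -8630.97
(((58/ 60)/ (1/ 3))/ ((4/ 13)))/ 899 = 13/ 1240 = 0.01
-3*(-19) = 57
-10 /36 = -5 /18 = -0.28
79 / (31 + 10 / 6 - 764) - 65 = -142847 / 2194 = -65.11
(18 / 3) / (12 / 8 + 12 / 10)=20 / 9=2.22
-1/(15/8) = -8/15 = -0.53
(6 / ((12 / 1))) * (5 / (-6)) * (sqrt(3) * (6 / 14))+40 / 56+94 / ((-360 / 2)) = 121 / 630 - 5 * sqrt(3) / 28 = -0.12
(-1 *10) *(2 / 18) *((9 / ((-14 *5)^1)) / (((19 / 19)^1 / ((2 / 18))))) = 1 / 63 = 0.02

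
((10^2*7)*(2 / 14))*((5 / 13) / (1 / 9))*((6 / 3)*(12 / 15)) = 7200 / 13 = 553.85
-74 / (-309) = 74 / 309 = 0.24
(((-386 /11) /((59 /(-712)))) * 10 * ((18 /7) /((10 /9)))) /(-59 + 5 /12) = -534273408 /3193729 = -167.29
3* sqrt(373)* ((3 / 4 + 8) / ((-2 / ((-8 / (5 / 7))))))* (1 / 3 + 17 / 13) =3136* sqrt(373) / 13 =4658.94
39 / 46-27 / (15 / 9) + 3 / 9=-10363 / 690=-15.02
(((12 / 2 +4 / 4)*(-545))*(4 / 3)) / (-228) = 3815 / 171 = 22.31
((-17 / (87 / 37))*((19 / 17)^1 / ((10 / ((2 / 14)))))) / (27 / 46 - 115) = 851 / 843465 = 0.00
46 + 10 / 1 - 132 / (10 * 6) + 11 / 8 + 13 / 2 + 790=34067 / 40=851.68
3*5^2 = 75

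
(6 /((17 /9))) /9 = 6 /17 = 0.35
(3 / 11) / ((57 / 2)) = 2 / 209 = 0.01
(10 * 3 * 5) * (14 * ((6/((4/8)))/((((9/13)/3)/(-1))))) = -109200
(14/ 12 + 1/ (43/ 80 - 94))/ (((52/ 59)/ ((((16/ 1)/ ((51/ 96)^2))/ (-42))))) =-3133113344/ 1769738607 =-1.77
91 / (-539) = -13 / 77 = -0.17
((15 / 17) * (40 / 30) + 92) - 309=-215.82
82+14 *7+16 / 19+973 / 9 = 49411 / 171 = 288.95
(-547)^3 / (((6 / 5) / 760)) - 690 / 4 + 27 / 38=-5908390370092 / 57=-103655971405.12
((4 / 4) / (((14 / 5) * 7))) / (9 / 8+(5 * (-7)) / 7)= -20 / 1519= -0.01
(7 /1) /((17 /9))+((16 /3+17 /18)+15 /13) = 44305 /3978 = 11.14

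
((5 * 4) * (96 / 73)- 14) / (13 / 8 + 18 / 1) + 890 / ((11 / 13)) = 132682794 / 126071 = 1052.45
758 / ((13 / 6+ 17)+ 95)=4548 / 685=6.64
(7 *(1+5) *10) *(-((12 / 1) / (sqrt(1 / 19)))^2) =-1149120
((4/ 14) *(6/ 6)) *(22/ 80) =11/ 140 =0.08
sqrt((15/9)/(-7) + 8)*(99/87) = 11*sqrt(3423)/203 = 3.17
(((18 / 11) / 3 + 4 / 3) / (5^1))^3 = 238328 / 4492125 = 0.05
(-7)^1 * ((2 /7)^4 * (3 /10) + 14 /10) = -16831 /1715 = -9.81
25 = 25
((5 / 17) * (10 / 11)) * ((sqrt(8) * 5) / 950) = 10 * sqrt(2) / 3553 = 0.00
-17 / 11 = -1.55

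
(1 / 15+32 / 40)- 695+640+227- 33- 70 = 1048 / 15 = 69.87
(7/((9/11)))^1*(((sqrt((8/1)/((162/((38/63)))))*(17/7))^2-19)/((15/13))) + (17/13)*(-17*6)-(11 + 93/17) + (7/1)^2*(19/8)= -295096438963/1705177656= -173.06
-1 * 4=-4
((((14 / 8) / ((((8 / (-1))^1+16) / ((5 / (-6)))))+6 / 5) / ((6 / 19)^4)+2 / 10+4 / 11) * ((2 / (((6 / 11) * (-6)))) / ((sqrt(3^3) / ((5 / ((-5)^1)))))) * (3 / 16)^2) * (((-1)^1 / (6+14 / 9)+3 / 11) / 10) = 9857915053 * sqrt(3) / 2858900520960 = 0.01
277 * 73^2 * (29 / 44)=42807857 / 44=972905.84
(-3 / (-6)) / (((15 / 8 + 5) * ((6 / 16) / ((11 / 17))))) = 32 / 255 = 0.13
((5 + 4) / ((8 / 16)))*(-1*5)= -90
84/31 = 2.71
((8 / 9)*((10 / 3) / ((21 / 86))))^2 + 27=56014603 / 321489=174.23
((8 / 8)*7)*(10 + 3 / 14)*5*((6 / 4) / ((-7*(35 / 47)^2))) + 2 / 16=-1893607 / 13720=-138.02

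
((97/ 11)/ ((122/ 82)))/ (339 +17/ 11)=3977/ 228506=0.02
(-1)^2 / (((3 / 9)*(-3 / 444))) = -444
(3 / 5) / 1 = 3 / 5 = 0.60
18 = 18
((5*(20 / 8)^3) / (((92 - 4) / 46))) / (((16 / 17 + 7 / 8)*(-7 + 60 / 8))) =244375 / 5434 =44.97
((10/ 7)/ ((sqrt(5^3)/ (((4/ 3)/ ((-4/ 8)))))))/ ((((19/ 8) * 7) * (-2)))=64 * sqrt(5)/ 13965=0.01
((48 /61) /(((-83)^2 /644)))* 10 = 309120 /420229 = 0.74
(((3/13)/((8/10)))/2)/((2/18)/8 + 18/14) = 189/1703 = 0.11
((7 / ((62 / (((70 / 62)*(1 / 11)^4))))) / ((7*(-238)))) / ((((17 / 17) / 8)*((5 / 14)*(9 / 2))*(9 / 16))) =-896 / 19374391377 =-0.00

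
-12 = -12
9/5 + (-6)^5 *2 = -77751/5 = -15550.20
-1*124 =-124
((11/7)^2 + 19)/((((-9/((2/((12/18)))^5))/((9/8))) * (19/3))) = -191727/1862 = -102.97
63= 63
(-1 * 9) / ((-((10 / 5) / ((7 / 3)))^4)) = 2401 / 144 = 16.67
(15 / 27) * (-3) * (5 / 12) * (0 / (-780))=0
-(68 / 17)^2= -16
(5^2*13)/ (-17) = -325/ 17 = -19.12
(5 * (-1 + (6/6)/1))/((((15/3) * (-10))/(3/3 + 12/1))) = 0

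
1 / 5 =0.20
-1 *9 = -9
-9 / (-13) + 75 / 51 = 478 / 221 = 2.16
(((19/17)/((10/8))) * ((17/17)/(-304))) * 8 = -2/85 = -0.02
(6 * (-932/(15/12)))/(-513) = 7456/855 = 8.72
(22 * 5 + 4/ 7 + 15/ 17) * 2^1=26526/ 119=222.91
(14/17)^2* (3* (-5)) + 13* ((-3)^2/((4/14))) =230811/578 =399.33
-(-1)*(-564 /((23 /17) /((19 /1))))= -182172 /23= -7920.52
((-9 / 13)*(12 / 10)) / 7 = -54 / 455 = -0.12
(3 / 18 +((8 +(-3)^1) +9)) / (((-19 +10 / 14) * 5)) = -119 / 768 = -0.15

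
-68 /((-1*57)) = 68 /57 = 1.19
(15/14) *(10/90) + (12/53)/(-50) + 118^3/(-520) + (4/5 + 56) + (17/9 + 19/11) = -73988552513/23873850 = -3099.15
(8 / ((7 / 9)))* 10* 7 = 720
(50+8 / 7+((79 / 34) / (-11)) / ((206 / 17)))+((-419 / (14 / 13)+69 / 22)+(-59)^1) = -1135747 / 2884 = -393.81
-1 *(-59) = 59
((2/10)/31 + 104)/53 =16121/8215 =1.96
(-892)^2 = 795664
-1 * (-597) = 597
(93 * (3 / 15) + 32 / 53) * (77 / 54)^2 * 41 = 1237079921 / 772740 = 1600.90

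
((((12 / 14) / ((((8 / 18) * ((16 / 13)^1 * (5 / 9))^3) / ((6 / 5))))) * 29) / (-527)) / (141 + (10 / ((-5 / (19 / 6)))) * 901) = 11286566811 / 157674352640000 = 0.00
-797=-797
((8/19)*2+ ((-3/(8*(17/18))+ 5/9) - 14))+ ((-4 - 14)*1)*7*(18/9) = -3081413/11628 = -265.00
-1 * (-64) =64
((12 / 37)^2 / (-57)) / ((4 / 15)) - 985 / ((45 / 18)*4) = -5124527 / 52022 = -98.51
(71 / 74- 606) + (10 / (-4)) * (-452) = 38847 / 74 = 524.96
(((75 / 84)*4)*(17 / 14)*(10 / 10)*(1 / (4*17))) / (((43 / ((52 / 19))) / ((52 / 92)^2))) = 54925 / 42354914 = 0.00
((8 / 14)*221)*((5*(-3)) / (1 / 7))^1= -13260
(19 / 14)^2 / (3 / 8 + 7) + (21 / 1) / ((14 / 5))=44809 / 5782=7.75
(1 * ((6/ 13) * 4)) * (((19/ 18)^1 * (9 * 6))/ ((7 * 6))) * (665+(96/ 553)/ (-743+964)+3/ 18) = 1666.57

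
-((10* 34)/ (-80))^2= -289/ 16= -18.06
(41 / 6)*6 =41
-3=-3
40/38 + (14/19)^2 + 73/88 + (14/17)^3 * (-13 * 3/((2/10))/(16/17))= -1040136491/9180952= -113.29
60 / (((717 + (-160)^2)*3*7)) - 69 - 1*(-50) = -3500141 / 184219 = -19.00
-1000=-1000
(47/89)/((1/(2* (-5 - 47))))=-4888/89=-54.92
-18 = -18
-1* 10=-10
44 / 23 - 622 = -14262 / 23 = -620.09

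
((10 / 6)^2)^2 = 7.72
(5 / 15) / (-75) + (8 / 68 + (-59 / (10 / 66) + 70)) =-1221272 / 3825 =-319.29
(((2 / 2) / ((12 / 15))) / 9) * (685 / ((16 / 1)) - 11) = 2545 / 576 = 4.42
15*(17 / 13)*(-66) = -16830 / 13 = -1294.62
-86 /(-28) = 43 /14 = 3.07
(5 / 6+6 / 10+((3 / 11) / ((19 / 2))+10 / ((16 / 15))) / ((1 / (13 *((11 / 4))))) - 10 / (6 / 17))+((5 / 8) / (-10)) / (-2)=470157 / 1520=309.31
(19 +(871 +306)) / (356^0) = 1196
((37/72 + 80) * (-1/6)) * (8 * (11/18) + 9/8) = -2510101/31104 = -80.70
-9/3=-3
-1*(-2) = 2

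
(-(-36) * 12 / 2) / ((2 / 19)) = 2052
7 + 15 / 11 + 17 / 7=10.79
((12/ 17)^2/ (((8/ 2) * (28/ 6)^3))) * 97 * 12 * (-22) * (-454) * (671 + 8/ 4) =950654823624/ 99127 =9590271.30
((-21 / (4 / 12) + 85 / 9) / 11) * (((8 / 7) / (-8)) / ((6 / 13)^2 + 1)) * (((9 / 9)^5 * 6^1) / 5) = 162916 / 236775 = 0.69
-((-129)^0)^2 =-1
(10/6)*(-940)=-4700/3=-1566.67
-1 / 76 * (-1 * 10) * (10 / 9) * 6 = 50 / 57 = 0.88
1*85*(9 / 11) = 765 / 11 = 69.55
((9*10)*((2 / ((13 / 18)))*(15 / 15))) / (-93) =-1080 / 403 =-2.68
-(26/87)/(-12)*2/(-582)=-13/151902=-0.00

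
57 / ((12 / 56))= 266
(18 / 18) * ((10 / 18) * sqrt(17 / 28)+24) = 24.43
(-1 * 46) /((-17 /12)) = 32.47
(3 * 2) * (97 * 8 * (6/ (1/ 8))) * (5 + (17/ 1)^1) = 4916736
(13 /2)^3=2197 /8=274.62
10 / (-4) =-5 / 2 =-2.50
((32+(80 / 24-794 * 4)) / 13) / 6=-4711 / 117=-40.26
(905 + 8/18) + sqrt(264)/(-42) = 8149/9 - sqrt(66)/21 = 905.06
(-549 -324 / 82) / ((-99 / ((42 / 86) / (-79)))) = -4809 / 139277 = -0.03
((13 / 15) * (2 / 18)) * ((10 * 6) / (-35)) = -52 / 315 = -0.17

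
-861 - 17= -878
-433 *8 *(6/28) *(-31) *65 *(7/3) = 3489980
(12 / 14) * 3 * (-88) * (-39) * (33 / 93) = 679536 / 217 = 3131.50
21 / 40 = 0.52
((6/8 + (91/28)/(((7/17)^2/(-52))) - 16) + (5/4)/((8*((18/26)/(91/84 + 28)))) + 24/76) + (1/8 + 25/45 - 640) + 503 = -3672639769/3217536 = -1141.44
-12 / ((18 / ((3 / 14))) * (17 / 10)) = -10 / 119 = -0.08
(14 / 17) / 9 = 14 / 153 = 0.09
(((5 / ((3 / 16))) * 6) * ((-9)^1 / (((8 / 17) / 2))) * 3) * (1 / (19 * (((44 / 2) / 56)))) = -2459.71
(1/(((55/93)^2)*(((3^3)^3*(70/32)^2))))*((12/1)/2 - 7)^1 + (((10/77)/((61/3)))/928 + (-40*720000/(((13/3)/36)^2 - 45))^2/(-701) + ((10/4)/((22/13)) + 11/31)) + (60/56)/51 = -112736178017058353460647272750440458753/192815377399361196782330490000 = -584684580.34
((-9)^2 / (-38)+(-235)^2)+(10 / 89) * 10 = 186767541 / 3382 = 55223.99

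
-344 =-344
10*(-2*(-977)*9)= 175860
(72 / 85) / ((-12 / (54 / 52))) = -81 / 1105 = -0.07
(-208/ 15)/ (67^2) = -208/ 67335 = -0.00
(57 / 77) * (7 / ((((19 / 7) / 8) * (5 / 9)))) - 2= 25.49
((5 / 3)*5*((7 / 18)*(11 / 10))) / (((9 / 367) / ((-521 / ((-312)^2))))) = -73614695 / 94618368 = -0.78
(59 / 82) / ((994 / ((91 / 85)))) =0.00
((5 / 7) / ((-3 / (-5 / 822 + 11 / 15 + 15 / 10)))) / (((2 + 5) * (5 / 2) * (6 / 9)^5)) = -123579 / 537040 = -0.23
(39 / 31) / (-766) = -39 / 23746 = -0.00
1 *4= 4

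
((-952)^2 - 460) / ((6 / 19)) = 2868506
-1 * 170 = -170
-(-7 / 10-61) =617 / 10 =61.70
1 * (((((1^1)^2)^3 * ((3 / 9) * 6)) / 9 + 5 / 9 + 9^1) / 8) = 11 / 9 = 1.22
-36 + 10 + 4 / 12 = -77 / 3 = -25.67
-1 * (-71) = 71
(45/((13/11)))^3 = 121287375/2197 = 55205.91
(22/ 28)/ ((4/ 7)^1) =11/ 8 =1.38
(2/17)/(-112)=-1/952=-0.00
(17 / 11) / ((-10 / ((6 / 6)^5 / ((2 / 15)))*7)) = -51 / 308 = -0.17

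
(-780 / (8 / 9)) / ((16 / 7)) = -12285 / 32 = -383.91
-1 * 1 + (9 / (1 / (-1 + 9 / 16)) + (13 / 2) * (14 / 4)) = 285 / 16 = 17.81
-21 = -21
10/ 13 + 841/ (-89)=-8.68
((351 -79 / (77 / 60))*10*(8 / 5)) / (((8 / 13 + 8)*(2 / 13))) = 3493.97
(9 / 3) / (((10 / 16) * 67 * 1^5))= 0.07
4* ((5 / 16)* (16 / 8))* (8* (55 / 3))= 1100 / 3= 366.67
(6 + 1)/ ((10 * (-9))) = -7/ 90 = -0.08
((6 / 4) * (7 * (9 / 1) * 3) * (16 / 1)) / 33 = 1512 / 11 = 137.45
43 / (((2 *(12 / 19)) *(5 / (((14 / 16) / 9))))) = 5719 / 8640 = 0.66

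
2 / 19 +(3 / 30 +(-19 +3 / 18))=-5309 / 285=-18.63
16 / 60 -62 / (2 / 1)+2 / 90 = -1382 / 45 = -30.71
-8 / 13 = -0.62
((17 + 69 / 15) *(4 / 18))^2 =576 / 25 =23.04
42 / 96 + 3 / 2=31 / 16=1.94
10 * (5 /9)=50 /9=5.56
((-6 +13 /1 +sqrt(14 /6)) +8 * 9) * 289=289 * sqrt(21) /3 +22831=23272.45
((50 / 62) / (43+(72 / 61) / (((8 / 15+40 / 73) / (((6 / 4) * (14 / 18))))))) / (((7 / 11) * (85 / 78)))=7041840 / 268090697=0.03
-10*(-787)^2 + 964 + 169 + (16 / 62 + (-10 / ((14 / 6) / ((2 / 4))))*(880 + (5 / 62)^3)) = -10334163573819 / 1668296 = -6194442.46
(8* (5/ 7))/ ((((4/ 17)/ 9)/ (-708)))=-154748.57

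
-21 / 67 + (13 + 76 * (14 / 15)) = 84038 / 1005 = 83.62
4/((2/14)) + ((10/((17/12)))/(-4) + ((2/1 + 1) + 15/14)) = 7213/238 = 30.31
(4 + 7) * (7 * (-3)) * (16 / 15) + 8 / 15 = -3688 / 15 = -245.87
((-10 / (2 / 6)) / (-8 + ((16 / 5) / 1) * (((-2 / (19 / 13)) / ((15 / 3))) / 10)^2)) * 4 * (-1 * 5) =-28203125 / 375929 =-75.02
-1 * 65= -65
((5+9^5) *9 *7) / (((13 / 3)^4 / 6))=1808115372 / 28561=63307.15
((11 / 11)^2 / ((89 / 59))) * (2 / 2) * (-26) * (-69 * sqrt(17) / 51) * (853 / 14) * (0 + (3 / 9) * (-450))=-2257165950 * sqrt(17) / 10591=-878720.95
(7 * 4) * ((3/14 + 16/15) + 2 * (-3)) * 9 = -5946/5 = -1189.20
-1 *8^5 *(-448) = 14680064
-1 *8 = -8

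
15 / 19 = 0.79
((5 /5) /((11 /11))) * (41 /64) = 41 /64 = 0.64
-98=-98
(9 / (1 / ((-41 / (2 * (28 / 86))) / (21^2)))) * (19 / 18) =-33497 / 24696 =-1.36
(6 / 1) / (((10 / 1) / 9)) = 27 / 5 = 5.40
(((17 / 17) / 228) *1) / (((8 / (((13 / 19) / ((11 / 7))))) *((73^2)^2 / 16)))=91 / 676616490066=0.00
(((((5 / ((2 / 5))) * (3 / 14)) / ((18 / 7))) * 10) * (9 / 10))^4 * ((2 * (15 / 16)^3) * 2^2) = 106787109375 / 2097152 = 50920.06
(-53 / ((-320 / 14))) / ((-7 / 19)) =-1007 / 160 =-6.29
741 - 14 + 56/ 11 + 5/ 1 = 8108/ 11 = 737.09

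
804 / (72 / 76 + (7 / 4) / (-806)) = 49249824 / 57899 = 850.62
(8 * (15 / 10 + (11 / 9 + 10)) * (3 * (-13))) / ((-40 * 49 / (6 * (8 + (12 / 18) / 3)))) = 220298 / 2205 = 99.91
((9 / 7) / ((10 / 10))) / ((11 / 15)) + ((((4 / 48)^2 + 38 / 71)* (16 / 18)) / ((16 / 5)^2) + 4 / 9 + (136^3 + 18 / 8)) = 570323878149187 / 226727424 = 2515460.49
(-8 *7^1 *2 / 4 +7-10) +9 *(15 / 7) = -82 / 7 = -11.71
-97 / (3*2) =-16.17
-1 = -1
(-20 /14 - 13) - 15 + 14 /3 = -520 /21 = -24.76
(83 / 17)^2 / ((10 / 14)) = 48223 / 1445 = 33.37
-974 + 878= -96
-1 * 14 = -14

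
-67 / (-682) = 67 / 682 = 0.10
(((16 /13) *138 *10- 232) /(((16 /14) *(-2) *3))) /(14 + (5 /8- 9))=-66724 /1755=-38.02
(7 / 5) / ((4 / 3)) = 1.05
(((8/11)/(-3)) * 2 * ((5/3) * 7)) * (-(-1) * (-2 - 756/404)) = 218960/9999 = 21.90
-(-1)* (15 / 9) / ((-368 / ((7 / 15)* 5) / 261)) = -1015 / 368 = -2.76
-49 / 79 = -0.62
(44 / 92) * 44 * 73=35332 / 23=1536.17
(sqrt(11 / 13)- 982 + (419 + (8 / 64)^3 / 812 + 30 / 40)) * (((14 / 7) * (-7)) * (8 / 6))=233752063 / 22272- 56 * sqrt(143) / 39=10478.16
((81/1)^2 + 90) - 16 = 6635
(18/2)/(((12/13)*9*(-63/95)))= -1235/756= -1.63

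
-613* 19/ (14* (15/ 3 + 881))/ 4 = -11647/ 49616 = -0.23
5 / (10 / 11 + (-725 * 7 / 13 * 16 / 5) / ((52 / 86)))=-1859 / 767814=-0.00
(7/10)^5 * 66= 554631/50000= 11.09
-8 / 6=-4 / 3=-1.33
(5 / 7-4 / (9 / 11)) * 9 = -263 / 7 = -37.57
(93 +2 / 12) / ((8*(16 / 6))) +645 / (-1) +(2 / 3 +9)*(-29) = -353651 / 384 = -920.97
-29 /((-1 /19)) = 551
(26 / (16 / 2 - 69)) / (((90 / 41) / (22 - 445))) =25051 / 305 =82.13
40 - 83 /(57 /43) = -22.61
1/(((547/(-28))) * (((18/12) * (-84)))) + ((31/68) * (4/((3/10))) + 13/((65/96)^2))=936638056/27199575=34.44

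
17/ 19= 0.89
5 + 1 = 6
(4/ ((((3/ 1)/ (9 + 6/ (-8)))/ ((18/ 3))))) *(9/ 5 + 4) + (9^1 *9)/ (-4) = 7251/ 20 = 362.55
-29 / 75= -0.39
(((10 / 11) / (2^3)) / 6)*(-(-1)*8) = 5 / 33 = 0.15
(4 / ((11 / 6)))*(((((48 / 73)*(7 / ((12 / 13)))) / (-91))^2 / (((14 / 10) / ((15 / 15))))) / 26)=960 / 5334329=0.00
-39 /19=-2.05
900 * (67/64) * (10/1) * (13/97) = 979875/776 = 1262.73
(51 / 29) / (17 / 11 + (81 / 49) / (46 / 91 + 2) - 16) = -99484 / 780361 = -0.13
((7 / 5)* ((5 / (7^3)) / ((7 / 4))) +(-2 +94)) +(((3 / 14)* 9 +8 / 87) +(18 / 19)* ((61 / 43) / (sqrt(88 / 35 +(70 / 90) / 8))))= 6588* sqrt(460670) / 5376677 +5612029 / 59682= 94.86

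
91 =91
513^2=263169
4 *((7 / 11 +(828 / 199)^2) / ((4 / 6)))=46911786 / 435611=107.69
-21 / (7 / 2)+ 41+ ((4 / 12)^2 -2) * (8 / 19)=5849 / 171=34.20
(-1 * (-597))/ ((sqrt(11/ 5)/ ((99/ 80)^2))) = 616.39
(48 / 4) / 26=6 / 13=0.46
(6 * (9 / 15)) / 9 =2 / 5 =0.40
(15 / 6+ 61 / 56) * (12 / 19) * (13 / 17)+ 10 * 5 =233939 / 4522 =51.73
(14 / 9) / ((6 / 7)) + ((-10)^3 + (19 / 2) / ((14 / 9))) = -750011 / 756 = -992.08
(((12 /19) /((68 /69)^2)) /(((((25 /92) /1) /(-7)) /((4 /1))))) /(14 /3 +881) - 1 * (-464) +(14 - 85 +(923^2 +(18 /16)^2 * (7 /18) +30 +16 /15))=852353.48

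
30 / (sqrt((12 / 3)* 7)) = 15* sqrt(7) / 7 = 5.67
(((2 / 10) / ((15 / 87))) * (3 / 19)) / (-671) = -87 / 318725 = -0.00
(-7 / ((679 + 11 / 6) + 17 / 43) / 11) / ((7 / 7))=-1806 / 1933327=-0.00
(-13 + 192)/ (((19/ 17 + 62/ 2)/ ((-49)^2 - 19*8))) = 12534.26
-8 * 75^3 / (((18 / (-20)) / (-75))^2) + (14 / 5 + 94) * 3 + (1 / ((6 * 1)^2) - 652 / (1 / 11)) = -4218751238683 / 180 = -23437506881.57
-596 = -596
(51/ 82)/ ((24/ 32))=34/ 41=0.83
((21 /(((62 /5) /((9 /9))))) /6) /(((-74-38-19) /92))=-805 /4061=-0.20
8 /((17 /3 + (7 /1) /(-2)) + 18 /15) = 2.38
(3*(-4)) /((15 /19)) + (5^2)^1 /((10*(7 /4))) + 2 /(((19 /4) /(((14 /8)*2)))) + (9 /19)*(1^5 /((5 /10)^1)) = -7548 /665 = -11.35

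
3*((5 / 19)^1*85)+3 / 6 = 2569 / 38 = 67.61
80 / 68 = 20 / 17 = 1.18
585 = 585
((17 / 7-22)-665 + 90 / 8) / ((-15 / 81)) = 509031 / 140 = 3635.94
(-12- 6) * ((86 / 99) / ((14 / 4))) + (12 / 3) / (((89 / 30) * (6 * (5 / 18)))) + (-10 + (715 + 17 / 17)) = 4813146 / 6853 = 702.34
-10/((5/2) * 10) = -2/5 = -0.40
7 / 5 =1.40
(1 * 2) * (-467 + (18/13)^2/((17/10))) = -2676902/2873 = -931.74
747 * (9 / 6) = 2241 / 2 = 1120.50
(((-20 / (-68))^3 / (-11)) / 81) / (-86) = 125 / 376463538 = 0.00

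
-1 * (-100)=100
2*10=20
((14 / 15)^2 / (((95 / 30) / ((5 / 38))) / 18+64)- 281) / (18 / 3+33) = -24784429 / 3439995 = -7.20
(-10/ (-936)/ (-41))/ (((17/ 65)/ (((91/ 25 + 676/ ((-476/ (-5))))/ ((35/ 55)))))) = -175747/ 10450818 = -0.02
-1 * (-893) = 893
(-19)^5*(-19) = 47045881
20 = 20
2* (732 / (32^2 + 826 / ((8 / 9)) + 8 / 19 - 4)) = 111264 / 148175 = 0.75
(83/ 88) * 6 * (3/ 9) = 83/ 44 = 1.89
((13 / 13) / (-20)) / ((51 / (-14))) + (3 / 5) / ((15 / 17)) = 1769 / 2550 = 0.69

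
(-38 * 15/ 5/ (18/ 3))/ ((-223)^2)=-19/ 49729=-0.00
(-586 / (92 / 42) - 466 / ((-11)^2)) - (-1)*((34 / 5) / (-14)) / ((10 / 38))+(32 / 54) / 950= -68261847494 / 249843825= -273.22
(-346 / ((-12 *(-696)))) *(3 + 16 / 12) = -2249 / 12528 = -0.18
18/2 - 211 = -202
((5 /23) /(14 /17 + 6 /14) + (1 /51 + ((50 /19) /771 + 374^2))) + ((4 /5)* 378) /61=12136928571234634 /86766002585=139881.15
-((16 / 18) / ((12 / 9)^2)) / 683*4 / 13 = -2 / 8879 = -0.00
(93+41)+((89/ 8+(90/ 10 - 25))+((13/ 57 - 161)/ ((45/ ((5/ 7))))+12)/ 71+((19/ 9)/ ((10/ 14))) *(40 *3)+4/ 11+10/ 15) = 10880726755/ 22436568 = 484.96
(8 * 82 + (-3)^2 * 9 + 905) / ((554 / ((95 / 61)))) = 77995 / 16897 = 4.62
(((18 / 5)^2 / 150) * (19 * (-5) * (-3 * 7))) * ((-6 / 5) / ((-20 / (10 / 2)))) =32319 / 625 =51.71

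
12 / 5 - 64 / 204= 532 / 255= 2.09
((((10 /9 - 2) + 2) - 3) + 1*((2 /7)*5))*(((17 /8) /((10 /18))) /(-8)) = 493 /2240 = 0.22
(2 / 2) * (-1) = -1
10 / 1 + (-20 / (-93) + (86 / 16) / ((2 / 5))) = 35195 / 1488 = 23.65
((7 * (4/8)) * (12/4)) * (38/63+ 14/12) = 223/12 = 18.58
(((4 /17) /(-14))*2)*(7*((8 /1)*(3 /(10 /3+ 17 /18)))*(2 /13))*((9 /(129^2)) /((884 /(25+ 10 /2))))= -25920 /6953639693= -0.00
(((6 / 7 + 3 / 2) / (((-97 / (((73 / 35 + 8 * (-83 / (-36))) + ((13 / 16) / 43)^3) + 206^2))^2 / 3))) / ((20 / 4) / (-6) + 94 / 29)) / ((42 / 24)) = 6051059392501681890948428702533039 / 18822684077143740785570611200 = 321476.97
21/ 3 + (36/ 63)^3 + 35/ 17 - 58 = -284288/ 5831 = -48.75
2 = 2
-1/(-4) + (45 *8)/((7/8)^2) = 470.45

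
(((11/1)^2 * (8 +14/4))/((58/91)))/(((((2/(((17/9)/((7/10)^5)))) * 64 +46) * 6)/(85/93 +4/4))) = 12.14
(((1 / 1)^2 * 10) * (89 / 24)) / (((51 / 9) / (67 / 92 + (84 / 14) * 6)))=1503655 / 6256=240.35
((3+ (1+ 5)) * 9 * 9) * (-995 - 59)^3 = -853590083256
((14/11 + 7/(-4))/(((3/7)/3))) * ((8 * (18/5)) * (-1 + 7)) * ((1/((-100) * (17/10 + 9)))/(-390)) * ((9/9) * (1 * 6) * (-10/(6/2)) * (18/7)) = 27216/382525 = 0.07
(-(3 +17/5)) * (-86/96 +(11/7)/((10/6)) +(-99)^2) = -32931518/525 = -62726.70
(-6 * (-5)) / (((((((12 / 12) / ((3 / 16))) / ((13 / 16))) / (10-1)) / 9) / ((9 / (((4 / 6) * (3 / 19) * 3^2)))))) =900315 / 256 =3516.86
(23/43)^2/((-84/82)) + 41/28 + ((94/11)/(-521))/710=374441310893/315991178580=1.18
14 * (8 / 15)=112 / 15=7.47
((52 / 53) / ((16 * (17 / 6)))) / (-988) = -3 / 136952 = -0.00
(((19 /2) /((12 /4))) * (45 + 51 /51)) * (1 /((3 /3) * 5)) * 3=437 /5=87.40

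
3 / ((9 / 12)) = 4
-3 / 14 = -0.21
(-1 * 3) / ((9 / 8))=-8 / 3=-2.67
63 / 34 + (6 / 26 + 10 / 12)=1934 / 663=2.92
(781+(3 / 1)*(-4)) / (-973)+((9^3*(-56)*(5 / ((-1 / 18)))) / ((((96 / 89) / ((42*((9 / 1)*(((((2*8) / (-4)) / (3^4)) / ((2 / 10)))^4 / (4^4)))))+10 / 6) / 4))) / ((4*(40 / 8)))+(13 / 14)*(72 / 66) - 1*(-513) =4220.64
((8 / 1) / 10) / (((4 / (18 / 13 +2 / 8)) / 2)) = 17 / 26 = 0.65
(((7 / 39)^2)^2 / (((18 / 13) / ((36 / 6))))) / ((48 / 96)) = 4802 / 533871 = 0.01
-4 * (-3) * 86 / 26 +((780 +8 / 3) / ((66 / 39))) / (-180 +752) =382247 / 9438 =40.50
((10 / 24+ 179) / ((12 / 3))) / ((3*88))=2153 / 12672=0.17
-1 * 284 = -284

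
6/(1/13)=78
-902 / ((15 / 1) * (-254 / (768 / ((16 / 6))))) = 43296 / 635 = 68.18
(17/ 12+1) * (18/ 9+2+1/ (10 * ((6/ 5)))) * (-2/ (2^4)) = -1421/ 1152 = -1.23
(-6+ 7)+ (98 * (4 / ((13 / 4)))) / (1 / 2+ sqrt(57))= -185 / 2951+ 6272 * sqrt(57) / 2951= 15.98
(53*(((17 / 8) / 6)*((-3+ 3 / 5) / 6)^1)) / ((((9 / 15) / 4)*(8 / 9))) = -901 / 16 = -56.31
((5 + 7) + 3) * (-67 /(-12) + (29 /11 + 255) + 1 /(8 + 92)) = 434329 /110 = 3948.45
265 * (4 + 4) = 2120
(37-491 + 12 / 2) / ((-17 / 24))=10752 / 17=632.47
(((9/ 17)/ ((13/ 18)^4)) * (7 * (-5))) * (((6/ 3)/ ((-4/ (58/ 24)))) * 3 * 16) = 1917911520/ 485537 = 3950.08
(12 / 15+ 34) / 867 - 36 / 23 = -50686 / 33235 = -1.53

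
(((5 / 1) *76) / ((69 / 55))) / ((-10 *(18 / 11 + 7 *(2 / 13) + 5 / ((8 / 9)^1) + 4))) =-478192 / 194787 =-2.45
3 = 3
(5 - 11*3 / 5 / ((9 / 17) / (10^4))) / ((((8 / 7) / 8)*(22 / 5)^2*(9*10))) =-13089475 / 26136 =-500.82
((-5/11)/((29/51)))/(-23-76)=0.01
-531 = -531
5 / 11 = 0.45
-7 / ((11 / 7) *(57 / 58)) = -2842 / 627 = -4.53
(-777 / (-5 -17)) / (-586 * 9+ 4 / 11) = -777 / 116020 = -0.01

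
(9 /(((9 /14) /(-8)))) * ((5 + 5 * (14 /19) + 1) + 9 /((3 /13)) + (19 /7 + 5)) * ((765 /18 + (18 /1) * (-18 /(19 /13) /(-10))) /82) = -4981.54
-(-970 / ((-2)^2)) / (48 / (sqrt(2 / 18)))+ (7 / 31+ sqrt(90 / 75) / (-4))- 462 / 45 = -373049 / 44640- sqrt(30) / 20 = -8.63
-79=-79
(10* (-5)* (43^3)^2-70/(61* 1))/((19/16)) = -308482516792320/1159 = -266162654695.70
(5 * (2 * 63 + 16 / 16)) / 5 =127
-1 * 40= -40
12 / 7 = 1.71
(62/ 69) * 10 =620/ 69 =8.99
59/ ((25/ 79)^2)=368219/ 625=589.15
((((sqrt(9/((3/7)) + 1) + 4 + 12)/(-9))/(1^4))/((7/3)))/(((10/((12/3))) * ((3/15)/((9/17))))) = -96/119 - 6 * sqrt(22)/119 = -1.04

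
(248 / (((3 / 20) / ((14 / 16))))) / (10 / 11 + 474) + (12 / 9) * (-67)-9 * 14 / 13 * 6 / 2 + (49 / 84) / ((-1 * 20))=-235097543 / 2037360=-115.39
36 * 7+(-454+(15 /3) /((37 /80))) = -191.19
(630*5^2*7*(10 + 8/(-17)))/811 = 17860500/13787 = 1295.46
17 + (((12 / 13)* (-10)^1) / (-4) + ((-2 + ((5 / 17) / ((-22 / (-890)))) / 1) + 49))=190119 / 2431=78.21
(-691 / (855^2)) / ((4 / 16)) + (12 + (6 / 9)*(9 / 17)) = 153468262 / 12427425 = 12.35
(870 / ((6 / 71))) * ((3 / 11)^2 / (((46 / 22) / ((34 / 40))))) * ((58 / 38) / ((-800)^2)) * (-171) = -82222047 / 647680000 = -0.13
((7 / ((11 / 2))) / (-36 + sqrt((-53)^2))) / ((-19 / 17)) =-14 / 209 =-0.07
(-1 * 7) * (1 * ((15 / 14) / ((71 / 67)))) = -1005 / 142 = -7.08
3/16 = 0.19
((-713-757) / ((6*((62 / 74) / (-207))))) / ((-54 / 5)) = -1042475 / 186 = -5604.70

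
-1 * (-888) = 888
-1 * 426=-426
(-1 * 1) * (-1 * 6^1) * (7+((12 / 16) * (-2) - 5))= 3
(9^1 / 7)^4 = 6561 / 2401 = 2.73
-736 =-736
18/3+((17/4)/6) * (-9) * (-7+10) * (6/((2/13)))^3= -9075759/8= -1134469.88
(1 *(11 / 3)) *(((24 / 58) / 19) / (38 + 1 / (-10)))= 0.00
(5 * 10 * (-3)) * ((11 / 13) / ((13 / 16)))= -26400 / 169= -156.21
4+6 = 10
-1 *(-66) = 66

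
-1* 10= -10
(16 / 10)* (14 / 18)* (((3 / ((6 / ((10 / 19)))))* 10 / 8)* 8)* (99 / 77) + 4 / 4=99 / 19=5.21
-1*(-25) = 25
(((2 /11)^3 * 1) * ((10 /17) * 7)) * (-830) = -464800 /22627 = -20.54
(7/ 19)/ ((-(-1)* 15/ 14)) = 98/ 285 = 0.34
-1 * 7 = -7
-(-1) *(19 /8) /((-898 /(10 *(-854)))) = 22.59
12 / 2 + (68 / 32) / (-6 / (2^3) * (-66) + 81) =6281 / 1044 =6.02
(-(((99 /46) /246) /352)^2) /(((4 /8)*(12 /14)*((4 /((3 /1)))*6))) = -21 /116555644928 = -0.00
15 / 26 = 0.58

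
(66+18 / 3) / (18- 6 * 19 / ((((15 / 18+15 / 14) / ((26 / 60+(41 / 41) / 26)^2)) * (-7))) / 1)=760500 / 210227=3.62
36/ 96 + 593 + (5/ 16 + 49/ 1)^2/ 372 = 19043603/ 31744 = 599.91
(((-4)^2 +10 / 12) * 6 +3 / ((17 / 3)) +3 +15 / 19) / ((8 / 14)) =184.31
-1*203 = -203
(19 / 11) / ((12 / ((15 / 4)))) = 95 / 176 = 0.54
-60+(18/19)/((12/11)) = -2247/38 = -59.13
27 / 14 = 1.93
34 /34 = 1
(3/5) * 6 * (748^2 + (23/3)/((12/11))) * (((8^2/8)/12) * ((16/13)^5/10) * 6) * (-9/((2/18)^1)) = -1710787560210432/9282325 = -184305932.00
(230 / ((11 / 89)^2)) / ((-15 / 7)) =-2550562 / 363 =-7026.34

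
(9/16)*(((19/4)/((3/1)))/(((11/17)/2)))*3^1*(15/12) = 14535/1408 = 10.32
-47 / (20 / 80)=-188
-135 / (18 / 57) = -427.50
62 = 62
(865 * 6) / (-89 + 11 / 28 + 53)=-145320 / 997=-145.76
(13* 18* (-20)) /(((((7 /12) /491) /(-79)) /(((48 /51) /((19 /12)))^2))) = 80304177807360 /730303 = 109960082.06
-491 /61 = -8.05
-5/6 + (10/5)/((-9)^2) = -131/162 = -0.81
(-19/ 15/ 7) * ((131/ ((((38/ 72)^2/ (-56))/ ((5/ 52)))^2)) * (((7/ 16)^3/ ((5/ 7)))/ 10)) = -4815155079/ 46366840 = -103.85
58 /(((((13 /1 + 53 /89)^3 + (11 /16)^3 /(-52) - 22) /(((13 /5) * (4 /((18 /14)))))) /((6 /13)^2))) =75030177775616 /1870120107694025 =0.04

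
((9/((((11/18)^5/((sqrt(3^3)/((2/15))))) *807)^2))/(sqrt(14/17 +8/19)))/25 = 36150980669568 *sqrt(129846)/125749484764048387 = 0.10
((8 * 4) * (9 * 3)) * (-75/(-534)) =10800/89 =121.35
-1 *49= -49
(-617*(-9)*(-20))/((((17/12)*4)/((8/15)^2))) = -473856/85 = -5574.78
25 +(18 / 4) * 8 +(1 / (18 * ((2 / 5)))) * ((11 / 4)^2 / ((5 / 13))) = 36709 / 576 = 63.73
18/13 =1.38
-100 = -100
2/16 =1/8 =0.12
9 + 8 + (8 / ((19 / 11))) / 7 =2349 / 133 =17.66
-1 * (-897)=897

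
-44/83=-0.53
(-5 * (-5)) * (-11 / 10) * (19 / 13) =-1045 / 26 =-40.19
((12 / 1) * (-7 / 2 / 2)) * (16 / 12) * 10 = -280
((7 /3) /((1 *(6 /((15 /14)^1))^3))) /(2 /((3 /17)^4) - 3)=3375 /523081664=0.00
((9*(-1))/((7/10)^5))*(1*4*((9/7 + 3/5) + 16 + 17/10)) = -493560000/117649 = -4195.19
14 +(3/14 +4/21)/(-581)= 14.00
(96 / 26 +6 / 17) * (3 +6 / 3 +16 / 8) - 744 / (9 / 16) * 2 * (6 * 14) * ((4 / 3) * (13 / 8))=-319183018 / 663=-481422.35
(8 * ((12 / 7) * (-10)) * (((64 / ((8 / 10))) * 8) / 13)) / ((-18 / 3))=102400 / 91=1125.27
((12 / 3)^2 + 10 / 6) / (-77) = -53 / 231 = -0.23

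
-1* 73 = -73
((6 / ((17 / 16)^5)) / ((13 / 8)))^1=50331648 / 18458141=2.73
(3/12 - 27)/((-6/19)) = 2033/24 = 84.71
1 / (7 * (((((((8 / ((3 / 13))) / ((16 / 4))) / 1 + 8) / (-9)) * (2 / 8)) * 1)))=-54 / 175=-0.31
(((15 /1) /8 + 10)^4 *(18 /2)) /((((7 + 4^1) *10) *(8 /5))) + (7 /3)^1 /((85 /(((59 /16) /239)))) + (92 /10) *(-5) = 970.87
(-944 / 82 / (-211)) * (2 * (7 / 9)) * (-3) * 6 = -13216 / 8651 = -1.53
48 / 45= 16 / 15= 1.07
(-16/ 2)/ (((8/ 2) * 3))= -0.67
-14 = -14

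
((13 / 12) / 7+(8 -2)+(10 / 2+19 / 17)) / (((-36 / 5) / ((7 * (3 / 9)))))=-87625 / 22032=-3.98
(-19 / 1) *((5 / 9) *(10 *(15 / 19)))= -83.33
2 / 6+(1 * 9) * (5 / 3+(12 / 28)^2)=2497 / 147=16.99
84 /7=12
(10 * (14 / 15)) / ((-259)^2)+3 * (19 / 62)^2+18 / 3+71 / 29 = 27978598967 / 3204823524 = 8.73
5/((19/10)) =50/19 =2.63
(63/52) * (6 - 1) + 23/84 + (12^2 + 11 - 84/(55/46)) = 2735041/30030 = 91.08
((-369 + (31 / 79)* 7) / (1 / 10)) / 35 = -104.64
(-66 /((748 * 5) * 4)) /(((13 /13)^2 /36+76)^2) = -486 /636749365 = -0.00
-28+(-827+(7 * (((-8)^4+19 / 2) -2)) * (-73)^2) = 306144011 / 2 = 153072005.50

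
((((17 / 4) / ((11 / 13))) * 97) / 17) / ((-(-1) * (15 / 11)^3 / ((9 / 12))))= 152581 / 18000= 8.48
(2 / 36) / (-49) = -1 / 882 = -0.00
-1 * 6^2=-36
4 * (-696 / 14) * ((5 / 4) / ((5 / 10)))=-3480 / 7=-497.14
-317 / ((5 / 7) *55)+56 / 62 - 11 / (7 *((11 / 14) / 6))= -163389 / 8525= -19.17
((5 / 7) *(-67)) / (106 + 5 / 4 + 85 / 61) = -81740 / 185563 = -0.44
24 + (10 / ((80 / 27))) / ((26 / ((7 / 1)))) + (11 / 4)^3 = 38027 / 832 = 45.71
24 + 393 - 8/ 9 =3745/ 9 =416.11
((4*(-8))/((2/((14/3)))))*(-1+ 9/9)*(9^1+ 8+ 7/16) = 0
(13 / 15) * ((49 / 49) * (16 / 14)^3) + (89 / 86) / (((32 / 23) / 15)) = 176294537 / 14159040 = 12.45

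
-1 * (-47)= 47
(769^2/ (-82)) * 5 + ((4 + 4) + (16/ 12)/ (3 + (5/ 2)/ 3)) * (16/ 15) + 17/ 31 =-10538246507/ 292330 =-36049.14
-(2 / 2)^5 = -1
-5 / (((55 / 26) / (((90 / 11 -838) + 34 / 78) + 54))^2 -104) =2212974086420 / 46029857703311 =0.05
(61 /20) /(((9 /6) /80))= 488 /3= 162.67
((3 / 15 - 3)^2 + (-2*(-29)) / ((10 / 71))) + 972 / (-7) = 49137 / 175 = 280.78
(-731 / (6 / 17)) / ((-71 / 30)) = 62135 / 71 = 875.14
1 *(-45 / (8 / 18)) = -405 / 4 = -101.25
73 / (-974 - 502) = -73 / 1476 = -0.05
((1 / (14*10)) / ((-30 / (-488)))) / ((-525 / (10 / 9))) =-122 / 496125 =-0.00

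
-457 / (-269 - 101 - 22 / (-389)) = 177773 / 143908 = 1.24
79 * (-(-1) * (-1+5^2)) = 1896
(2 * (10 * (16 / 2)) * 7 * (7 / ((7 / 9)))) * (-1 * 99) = -997920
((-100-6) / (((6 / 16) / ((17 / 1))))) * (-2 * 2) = 57664 / 3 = 19221.33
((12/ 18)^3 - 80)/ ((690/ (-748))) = 804848/ 9315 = 86.40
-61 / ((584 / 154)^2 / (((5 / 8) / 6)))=-0.44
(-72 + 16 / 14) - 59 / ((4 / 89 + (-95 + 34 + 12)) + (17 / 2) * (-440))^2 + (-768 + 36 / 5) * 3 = -9366047404707261 / 3980035678115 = -2353.26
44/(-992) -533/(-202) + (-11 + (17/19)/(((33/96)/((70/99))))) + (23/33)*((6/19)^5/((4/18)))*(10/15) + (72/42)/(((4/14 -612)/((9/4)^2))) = -118810775569408523/18075720587355981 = -6.57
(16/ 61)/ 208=0.00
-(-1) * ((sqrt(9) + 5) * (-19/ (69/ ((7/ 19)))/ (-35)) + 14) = 4838/ 345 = 14.02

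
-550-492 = -1042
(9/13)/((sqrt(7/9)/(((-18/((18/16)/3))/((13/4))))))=-5184 * sqrt(7)/1183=-11.59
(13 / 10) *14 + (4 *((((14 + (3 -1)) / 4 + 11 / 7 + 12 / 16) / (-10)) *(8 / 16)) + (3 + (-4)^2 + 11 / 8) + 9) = 12967 / 280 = 46.31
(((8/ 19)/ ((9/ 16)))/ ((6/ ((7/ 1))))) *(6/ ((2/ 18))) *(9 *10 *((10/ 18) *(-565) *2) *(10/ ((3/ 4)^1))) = -35525614.04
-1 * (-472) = 472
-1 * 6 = -6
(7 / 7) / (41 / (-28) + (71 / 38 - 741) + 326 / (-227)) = -120764 / 89610751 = -0.00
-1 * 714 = -714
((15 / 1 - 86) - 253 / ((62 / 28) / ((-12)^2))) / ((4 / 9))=-4610241 / 124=-37179.36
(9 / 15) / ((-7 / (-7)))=0.60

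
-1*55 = -55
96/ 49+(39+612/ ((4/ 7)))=1111.96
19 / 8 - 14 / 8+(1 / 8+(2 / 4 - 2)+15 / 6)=7 / 4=1.75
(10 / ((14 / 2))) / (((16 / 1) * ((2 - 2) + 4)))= 5 / 224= 0.02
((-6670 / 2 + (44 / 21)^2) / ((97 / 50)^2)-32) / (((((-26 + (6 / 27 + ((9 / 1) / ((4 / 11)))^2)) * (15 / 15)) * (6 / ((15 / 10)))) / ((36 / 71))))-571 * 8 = -12635258012772008 / 2765917277767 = -4568.20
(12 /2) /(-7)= -6 /7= -0.86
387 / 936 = 0.41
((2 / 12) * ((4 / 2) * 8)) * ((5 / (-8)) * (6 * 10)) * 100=-10000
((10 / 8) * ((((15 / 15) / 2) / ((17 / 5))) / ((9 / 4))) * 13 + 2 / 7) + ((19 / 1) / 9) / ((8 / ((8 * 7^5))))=35482.79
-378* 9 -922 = -4324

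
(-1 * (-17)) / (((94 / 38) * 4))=323 / 188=1.72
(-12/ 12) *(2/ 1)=-2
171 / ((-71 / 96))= -16416 / 71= -231.21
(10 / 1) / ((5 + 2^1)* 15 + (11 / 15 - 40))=75 / 493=0.15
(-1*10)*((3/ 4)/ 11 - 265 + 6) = 56965/ 22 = 2589.32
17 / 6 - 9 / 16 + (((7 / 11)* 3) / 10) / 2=6247 / 2640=2.37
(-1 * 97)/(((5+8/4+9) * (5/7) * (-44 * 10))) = 679/35200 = 0.02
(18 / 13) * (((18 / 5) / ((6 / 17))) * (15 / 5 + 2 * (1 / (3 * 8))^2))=8823 / 208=42.42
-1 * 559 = -559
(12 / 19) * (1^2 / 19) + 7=2539 / 361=7.03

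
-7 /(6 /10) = -35 /3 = -11.67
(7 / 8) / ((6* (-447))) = -7 / 21456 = -0.00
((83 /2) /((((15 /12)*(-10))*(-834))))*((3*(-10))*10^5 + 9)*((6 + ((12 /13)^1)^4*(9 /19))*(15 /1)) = -428599675197117 /377148005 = -1136423.02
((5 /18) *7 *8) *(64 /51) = 8960 /459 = 19.52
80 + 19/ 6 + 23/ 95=47543/ 570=83.41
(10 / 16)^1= 5 / 8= 0.62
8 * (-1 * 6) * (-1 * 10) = 480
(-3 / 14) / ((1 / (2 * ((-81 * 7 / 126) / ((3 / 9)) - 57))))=423 / 14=30.21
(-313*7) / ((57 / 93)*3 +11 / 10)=-679210 / 911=-745.57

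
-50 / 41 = -1.22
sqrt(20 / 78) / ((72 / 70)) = 35 * sqrt(390) / 1404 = 0.49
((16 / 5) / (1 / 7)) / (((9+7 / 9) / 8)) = 18.33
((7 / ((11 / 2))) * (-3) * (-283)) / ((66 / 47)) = 93107 / 121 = 769.48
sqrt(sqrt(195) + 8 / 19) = sqrt(152 + 361 * sqrt(195)) / 19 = 3.79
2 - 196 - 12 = -206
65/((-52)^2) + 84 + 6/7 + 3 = 87.88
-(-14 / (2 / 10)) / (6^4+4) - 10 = -1293 / 130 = -9.95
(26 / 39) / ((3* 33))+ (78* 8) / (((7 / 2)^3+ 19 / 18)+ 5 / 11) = 146850082 / 10440441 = 14.07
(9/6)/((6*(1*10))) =1/40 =0.02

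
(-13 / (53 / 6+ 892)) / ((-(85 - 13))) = 13 / 64860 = 0.00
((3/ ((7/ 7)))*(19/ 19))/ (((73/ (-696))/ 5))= -10440/ 73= -143.01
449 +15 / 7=3158 / 7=451.14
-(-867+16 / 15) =12989 / 15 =865.93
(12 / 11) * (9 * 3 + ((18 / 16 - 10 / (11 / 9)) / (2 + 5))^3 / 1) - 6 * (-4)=33642050529 / 642798464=52.34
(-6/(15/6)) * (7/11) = -84/55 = -1.53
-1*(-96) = 96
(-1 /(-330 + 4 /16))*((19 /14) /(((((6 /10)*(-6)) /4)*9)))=-380 /747873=-0.00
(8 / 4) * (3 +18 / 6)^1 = 12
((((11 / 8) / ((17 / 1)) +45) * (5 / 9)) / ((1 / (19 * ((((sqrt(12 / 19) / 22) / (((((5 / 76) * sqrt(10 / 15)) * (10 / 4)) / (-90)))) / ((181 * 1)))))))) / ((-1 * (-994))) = -349467 * sqrt(38) / 33643918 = -0.06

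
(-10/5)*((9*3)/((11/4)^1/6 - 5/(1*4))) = 1296/19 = 68.21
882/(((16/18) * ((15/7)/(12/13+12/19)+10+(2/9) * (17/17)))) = 8001504/93547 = 85.53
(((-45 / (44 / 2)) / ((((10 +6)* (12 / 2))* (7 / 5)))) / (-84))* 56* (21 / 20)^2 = 0.01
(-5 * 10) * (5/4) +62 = -0.50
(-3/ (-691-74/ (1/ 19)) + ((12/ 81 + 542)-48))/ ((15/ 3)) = 98.83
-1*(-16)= 16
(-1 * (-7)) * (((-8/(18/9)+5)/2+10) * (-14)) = -1029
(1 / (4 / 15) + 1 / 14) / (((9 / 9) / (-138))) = -7383 / 14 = -527.36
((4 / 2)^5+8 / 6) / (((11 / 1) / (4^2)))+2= 1666 / 33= 50.48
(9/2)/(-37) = -9/74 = -0.12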